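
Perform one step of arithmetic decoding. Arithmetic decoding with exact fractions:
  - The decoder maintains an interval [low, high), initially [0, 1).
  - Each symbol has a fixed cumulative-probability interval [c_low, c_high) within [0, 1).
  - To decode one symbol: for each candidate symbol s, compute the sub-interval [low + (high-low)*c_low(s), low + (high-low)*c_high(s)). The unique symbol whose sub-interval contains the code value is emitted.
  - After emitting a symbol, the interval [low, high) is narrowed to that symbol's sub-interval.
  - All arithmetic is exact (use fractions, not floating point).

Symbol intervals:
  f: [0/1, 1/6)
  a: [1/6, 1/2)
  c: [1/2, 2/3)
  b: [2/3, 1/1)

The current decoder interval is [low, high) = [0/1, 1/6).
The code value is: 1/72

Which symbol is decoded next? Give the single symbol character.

Answer: f

Derivation:
Interval width = high − low = 1/6 − 0/1 = 1/6
Scaled code = (code − low) / width = (1/72 − 0/1) / 1/6 = 1/12
  f: [0/1, 1/6) ← scaled code falls here ✓
  a: [1/6, 1/2) 
  c: [1/2, 2/3) 
  b: [2/3, 1/1) 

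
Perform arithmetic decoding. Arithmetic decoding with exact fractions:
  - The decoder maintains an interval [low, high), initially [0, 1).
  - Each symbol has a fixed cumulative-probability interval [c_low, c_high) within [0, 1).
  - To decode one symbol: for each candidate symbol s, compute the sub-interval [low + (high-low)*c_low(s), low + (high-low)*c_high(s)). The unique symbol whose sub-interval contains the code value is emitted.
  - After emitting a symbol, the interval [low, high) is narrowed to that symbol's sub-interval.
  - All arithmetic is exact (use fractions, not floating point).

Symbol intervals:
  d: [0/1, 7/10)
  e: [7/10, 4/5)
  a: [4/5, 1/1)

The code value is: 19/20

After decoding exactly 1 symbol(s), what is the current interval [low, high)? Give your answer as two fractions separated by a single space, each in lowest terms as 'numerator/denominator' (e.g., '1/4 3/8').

Step 1: interval [0/1, 1/1), width = 1/1 - 0/1 = 1/1
  'd': [0/1 + 1/1*0/1, 0/1 + 1/1*7/10) = [0/1, 7/10)
  'e': [0/1 + 1/1*7/10, 0/1 + 1/1*4/5) = [7/10, 4/5)
  'a': [0/1 + 1/1*4/5, 0/1 + 1/1*1/1) = [4/5, 1/1) <- contains code 19/20
  emit 'a', narrow to [4/5, 1/1)

Answer: 4/5 1/1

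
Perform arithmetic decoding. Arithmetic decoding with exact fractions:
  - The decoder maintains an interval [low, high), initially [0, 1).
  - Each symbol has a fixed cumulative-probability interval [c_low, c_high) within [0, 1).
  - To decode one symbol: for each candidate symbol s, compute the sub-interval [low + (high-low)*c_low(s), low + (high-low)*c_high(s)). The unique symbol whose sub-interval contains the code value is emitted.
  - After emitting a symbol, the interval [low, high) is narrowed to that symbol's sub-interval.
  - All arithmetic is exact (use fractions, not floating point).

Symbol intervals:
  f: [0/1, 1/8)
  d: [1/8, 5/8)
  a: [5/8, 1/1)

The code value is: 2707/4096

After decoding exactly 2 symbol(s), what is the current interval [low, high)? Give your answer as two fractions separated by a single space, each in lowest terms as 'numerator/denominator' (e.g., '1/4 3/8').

Answer: 5/8 43/64

Derivation:
Step 1: interval [0/1, 1/1), width = 1/1 - 0/1 = 1/1
  'f': [0/1 + 1/1*0/1, 0/1 + 1/1*1/8) = [0/1, 1/8)
  'd': [0/1 + 1/1*1/8, 0/1 + 1/1*5/8) = [1/8, 5/8)
  'a': [0/1 + 1/1*5/8, 0/1 + 1/1*1/1) = [5/8, 1/1) <- contains code 2707/4096
  emit 'a', narrow to [5/8, 1/1)
Step 2: interval [5/8, 1/1), width = 1/1 - 5/8 = 3/8
  'f': [5/8 + 3/8*0/1, 5/8 + 3/8*1/8) = [5/8, 43/64) <- contains code 2707/4096
  'd': [5/8 + 3/8*1/8, 5/8 + 3/8*5/8) = [43/64, 55/64)
  'a': [5/8 + 3/8*5/8, 5/8 + 3/8*1/1) = [55/64, 1/1)
  emit 'f', narrow to [5/8, 43/64)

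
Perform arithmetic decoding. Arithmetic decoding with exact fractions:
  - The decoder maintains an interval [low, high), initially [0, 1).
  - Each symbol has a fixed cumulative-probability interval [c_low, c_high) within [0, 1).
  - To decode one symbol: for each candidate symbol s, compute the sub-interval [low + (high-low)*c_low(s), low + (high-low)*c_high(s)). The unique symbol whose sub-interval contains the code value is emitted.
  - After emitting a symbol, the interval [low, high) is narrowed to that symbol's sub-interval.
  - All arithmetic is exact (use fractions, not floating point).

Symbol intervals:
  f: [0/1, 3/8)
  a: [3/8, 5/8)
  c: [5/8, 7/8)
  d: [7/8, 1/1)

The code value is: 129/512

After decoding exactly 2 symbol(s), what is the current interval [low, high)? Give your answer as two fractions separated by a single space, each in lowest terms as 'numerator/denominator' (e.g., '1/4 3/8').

Step 1: interval [0/1, 1/1), width = 1/1 - 0/1 = 1/1
  'f': [0/1 + 1/1*0/1, 0/1 + 1/1*3/8) = [0/1, 3/8) <- contains code 129/512
  'a': [0/1 + 1/1*3/8, 0/1 + 1/1*5/8) = [3/8, 5/8)
  'c': [0/1 + 1/1*5/8, 0/1 + 1/1*7/8) = [5/8, 7/8)
  'd': [0/1 + 1/1*7/8, 0/1 + 1/1*1/1) = [7/8, 1/1)
  emit 'f', narrow to [0/1, 3/8)
Step 2: interval [0/1, 3/8), width = 3/8 - 0/1 = 3/8
  'f': [0/1 + 3/8*0/1, 0/1 + 3/8*3/8) = [0/1, 9/64)
  'a': [0/1 + 3/8*3/8, 0/1 + 3/8*5/8) = [9/64, 15/64)
  'c': [0/1 + 3/8*5/8, 0/1 + 3/8*7/8) = [15/64, 21/64) <- contains code 129/512
  'd': [0/1 + 3/8*7/8, 0/1 + 3/8*1/1) = [21/64, 3/8)
  emit 'c', narrow to [15/64, 21/64)

Answer: 15/64 21/64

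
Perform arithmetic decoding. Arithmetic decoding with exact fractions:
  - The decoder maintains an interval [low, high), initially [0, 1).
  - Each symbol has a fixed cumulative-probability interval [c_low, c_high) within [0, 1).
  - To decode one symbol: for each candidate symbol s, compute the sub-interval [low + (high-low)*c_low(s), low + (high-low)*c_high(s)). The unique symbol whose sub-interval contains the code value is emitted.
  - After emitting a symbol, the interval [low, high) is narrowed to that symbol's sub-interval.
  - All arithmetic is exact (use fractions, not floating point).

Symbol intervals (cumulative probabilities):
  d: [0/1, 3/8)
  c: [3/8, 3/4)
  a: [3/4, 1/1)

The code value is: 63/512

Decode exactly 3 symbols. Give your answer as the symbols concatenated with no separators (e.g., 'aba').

Answer: dda

Derivation:
Step 1: interval [0/1, 1/1), width = 1/1 - 0/1 = 1/1
  'd': [0/1 + 1/1*0/1, 0/1 + 1/1*3/8) = [0/1, 3/8) <- contains code 63/512
  'c': [0/1 + 1/1*3/8, 0/1 + 1/1*3/4) = [3/8, 3/4)
  'a': [0/1 + 1/1*3/4, 0/1 + 1/1*1/1) = [3/4, 1/1)
  emit 'd', narrow to [0/1, 3/8)
Step 2: interval [0/1, 3/8), width = 3/8 - 0/1 = 3/8
  'd': [0/1 + 3/8*0/1, 0/1 + 3/8*3/8) = [0/1, 9/64) <- contains code 63/512
  'c': [0/1 + 3/8*3/8, 0/1 + 3/8*3/4) = [9/64, 9/32)
  'a': [0/1 + 3/8*3/4, 0/1 + 3/8*1/1) = [9/32, 3/8)
  emit 'd', narrow to [0/1, 9/64)
Step 3: interval [0/1, 9/64), width = 9/64 - 0/1 = 9/64
  'd': [0/1 + 9/64*0/1, 0/1 + 9/64*3/8) = [0/1, 27/512)
  'c': [0/1 + 9/64*3/8, 0/1 + 9/64*3/4) = [27/512, 27/256)
  'a': [0/1 + 9/64*3/4, 0/1 + 9/64*1/1) = [27/256, 9/64) <- contains code 63/512
  emit 'a', narrow to [27/256, 9/64)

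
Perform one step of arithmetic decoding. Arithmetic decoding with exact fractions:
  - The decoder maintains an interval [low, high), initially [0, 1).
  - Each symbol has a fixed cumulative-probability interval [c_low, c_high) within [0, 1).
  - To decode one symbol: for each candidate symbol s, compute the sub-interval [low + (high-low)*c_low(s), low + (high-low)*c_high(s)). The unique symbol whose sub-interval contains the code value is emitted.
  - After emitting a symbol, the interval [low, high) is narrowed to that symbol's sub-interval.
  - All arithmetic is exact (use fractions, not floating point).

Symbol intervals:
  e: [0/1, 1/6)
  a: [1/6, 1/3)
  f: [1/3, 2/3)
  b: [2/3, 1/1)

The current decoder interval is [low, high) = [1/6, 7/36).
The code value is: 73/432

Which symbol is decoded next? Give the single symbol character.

Interval width = high − low = 7/36 − 1/6 = 1/36
Scaled code = (code − low) / width = (73/432 − 1/6) / 1/36 = 1/12
  e: [0/1, 1/6) ← scaled code falls here ✓
  a: [1/6, 1/3) 
  f: [1/3, 2/3) 
  b: [2/3, 1/1) 

Answer: e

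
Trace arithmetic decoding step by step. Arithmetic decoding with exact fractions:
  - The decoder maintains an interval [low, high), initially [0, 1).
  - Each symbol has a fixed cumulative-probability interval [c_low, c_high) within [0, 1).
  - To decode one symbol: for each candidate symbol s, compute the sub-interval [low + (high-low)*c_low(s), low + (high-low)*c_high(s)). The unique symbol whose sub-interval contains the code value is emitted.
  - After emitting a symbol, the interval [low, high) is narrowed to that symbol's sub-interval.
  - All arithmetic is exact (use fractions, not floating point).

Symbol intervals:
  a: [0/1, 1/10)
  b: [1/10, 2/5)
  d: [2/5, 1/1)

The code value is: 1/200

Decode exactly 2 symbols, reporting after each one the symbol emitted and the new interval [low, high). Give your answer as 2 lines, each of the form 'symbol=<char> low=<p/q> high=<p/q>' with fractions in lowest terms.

Answer: symbol=a low=0/1 high=1/10
symbol=a low=0/1 high=1/100

Derivation:
Step 1: interval [0/1, 1/1), width = 1/1 - 0/1 = 1/1
  'a': [0/1 + 1/1*0/1, 0/1 + 1/1*1/10) = [0/1, 1/10) <- contains code 1/200
  'b': [0/1 + 1/1*1/10, 0/1 + 1/1*2/5) = [1/10, 2/5)
  'd': [0/1 + 1/1*2/5, 0/1 + 1/1*1/1) = [2/5, 1/1)
  emit 'a', narrow to [0/1, 1/10)
Step 2: interval [0/1, 1/10), width = 1/10 - 0/1 = 1/10
  'a': [0/1 + 1/10*0/1, 0/1 + 1/10*1/10) = [0/1, 1/100) <- contains code 1/200
  'b': [0/1 + 1/10*1/10, 0/1 + 1/10*2/5) = [1/100, 1/25)
  'd': [0/1 + 1/10*2/5, 0/1 + 1/10*1/1) = [1/25, 1/10)
  emit 'a', narrow to [0/1, 1/100)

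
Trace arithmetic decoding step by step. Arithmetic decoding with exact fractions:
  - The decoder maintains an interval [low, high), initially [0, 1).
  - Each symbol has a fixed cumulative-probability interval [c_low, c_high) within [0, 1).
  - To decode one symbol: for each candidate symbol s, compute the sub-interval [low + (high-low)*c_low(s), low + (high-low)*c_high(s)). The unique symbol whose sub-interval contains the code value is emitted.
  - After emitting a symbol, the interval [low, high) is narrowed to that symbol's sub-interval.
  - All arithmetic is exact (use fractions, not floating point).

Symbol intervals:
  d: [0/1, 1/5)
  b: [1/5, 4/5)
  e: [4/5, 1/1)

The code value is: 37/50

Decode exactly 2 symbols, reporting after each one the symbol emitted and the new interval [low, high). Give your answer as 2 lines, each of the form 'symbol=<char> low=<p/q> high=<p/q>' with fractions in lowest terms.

Step 1: interval [0/1, 1/1), width = 1/1 - 0/1 = 1/1
  'd': [0/1 + 1/1*0/1, 0/1 + 1/1*1/5) = [0/1, 1/5)
  'b': [0/1 + 1/1*1/5, 0/1 + 1/1*4/5) = [1/5, 4/5) <- contains code 37/50
  'e': [0/1 + 1/1*4/5, 0/1 + 1/1*1/1) = [4/5, 1/1)
  emit 'b', narrow to [1/5, 4/5)
Step 2: interval [1/5, 4/5), width = 4/5 - 1/5 = 3/5
  'd': [1/5 + 3/5*0/1, 1/5 + 3/5*1/5) = [1/5, 8/25)
  'b': [1/5 + 3/5*1/5, 1/5 + 3/5*4/5) = [8/25, 17/25)
  'e': [1/5 + 3/5*4/5, 1/5 + 3/5*1/1) = [17/25, 4/5) <- contains code 37/50
  emit 'e', narrow to [17/25, 4/5)

Answer: symbol=b low=1/5 high=4/5
symbol=e low=17/25 high=4/5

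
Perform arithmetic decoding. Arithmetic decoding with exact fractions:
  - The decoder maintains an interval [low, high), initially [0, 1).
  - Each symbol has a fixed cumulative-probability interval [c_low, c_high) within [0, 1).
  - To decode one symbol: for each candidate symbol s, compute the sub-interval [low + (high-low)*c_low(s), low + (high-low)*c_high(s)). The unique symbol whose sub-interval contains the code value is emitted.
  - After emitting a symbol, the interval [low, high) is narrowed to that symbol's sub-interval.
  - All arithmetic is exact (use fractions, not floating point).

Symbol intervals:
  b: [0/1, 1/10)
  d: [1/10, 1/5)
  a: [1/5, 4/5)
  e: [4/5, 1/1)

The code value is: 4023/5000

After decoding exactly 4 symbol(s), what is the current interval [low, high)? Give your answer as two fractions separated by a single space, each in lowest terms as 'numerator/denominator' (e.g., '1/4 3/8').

Step 1: interval [0/1, 1/1), width = 1/1 - 0/1 = 1/1
  'b': [0/1 + 1/1*0/1, 0/1 + 1/1*1/10) = [0/1, 1/10)
  'd': [0/1 + 1/1*1/10, 0/1 + 1/1*1/5) = [1/10, 1/5)
  'a': [0/1 + 1/1*1/5, 0/1 + 1/1*4/5) = [1/5, 4/5)
  'e': [0/1 + 1/1*4/5, 0/1 + 1/1*1/1) = [4/5, 1/1) <- contains code 4023/5000
  emit 'e', narrow to [4/5, 1/1)
Step 2: interval [4/5, 1/1), width = 1/1 - 4/5 = 1/5
  'b': [4/5 + 1/5*0/1, 4/5 + 1/5*1/10) = [4/5, 41/50) <- contains code 4023/5000
  'd': [4/5 + 1/5*1/10, 4/5 + 1/5*1/5) = [41/50, 21/25)
  'a': [4/5 + 1/5*1/5, 4/5 + 1/5*4/5) = [21/25, 24/25)
  'e': [4/5 + 1/5*4/5, 4/5 + 1/5*1/1) = [24/25, 1/1)
  emit 'b', narrow to [4/5, 41/50)
Step 3: interval [4/5, 41/50), width = 41/50 - 4/5 = 1/50
  'b': [4/5 + 1/50*0/1, 4/5 + 1/50*1/10) = [4/5, 401/500)
  'd': [4/5 + 1/50*1/10, 4/5 + 1/50*1/5) = [401/500, 201/250)
  'a': [4/5 + 1/50*1/5, 4/5 + 1/50*4/5) = [201/250, 102/125) <- contains code 4023/5000
  'e': [4/5 + 1/50*4/5, 4/5 + 1/50*1/1) = [102/125, 41/50)
  emit 'a', narrow to [201/250, 102/125)
Step 4: interval [201/250, 102/125), width = 102/125 - 201/250 = 3/250
  'b': [201/250 + 3/250*0/1, 201/250 + 3/250*1/10) = [201/250, 2013/2500) <- contains code 4023/5000
  'd': [201/250 + 3/250*1/10, 201/250 + 3/250*1/5) = [2013/2500, 504/625)
  'a': [201/250 + 3/250*1/5, 201/250 + 3/250*4/5) = [504/625, 1017/1250)
  'e': [201/250 + 3/250*4/5, 201/250 + 3/250*1/1) = [1017/1250, 102/125)
  emit 'b', narrow to [201/250, 2013/2500)

Answer: 201/250 2013/2500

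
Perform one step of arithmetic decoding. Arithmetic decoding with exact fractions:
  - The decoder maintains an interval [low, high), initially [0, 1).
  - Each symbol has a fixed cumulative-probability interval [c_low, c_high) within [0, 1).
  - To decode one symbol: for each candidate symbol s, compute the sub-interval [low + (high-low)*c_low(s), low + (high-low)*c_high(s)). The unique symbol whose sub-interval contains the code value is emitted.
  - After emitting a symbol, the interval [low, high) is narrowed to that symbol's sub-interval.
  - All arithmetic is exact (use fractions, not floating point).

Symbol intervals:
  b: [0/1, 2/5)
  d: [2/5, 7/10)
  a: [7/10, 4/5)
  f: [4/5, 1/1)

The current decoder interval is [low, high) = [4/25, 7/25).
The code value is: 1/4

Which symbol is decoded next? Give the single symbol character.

Interval width = high − low = 7/25 − 4/25 = 3/25
Scaled code = (code − low) / width = (1/4 − 4/25) / 3/25 = 3/4
  b: [0/1, 2/5) 
  d: [2/5, 7/10) 
  a: [7/10, 4/5) ← scaled code falls here ✓
  f: [4/5, 1/1) 

Answer: a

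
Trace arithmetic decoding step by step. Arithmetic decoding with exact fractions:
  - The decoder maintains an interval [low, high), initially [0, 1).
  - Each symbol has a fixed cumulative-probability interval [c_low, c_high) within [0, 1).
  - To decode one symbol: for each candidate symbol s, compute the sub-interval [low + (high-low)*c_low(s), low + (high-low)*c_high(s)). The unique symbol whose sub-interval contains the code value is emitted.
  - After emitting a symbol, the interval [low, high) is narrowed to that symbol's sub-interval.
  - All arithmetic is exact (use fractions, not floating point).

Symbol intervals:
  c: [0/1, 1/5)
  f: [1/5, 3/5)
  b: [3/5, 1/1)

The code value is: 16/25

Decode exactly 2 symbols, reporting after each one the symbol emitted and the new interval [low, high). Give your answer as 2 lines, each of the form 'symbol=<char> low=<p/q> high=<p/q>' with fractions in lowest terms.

Step 1: interval [0/1, 1/1), width = 1/1 - 0/1 = 1/1
  'c': [0/1 + 1/1*0/1, 0/1 + 1/1*1/5) = [0/1, 1/5)
  'f': [0/1 + 1/1*1/5, 0/1 + 1/1*3/5) = [1/5, 3/5)
  'b': [0/1 + 1/1*3/5, 0/1 + 1/1*1/1) = [3/5, 1/1) <- contains code 16/25
  emit 'b', narrow to [3/5, 1/1)
Step 2: interval [3/5, 1/1), width = 1/1 - 3/5 = 2/5
  'c': [3/5 + 2/5*0/1, 3/5 + 2/5*1/5) = [3/5, 17/25) <- contains code 16/25
  'f': [3/5 + 2/5*1/5, 3/5 + 2/5*3/5) = [17/25, 21/25)
  'b': [3/5 + 2/5*3/5, 3/5 + 2/5*1/1) = [21/25, 1/1)
  emit 'c', narrow to [3/5, 17/25)

Answer: symbol=b low=3/5 high=1/1
symbol=c low=3/5 high=17/25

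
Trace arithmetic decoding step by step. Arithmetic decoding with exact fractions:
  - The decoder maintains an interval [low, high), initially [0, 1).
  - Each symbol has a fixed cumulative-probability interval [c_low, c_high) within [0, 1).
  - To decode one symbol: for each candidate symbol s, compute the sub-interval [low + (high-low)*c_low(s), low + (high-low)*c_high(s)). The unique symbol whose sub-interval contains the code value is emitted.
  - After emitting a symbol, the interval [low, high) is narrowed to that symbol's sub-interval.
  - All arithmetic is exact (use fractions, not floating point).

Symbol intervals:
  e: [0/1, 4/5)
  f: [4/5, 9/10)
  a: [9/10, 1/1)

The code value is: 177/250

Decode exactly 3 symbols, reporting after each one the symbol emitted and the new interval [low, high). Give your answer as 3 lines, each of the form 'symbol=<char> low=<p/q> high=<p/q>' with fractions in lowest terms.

Step 1: interval [0/1, 1/1), width = 1/1 - 0/1 = 1/1
  'e': [0/1 + 1/1*0/1, 0/1 + 1/1*4/5) = [0/1, 4/5) <- contains code 177/250
  'f': [0/1 + 1/1*4/5, 0/1 + 1/1*9/10) = [4/5, 9/10)
  'a': [0/1 + 1/1*9/10, 0/1 + 1/1*1/1) = [9/10, 1/1)
  emit 'e', narrow to [0/1, 4/5)
Step 2: interval [0/1, 4/5), width = 4/5 - 0/1 = 4/5
  'e': [0/1 + 4/5*0/1, 0/1 + 4/5*4/5) = [0/1, 16/25)
  'f': [0/1 + 4/5*4/5, 0/1 + 4/5*9/10) = [16/25, 18/25) <- contains code 177/250
  'a': [0/1 + 4/5*9/10, 0/1 + 4/5*1/1) = [18/25, 4/5)
  emit 'f', narrow to [16/25, 18/25)
Step 3: interval [16/25, 18/25), width = 18/25 - 16/25 = 2/25
  'e': [16/25 + 2/25*0/1, 16/25 + 2/25*4/5) = [16/25, 88/125)
  'f': [16/25 + 2/25*4/5, 16/25 + 2/25*9/10) = [88/125, 89/125) <- contains code 177/250
  'a': [16/25 + 2/25*9/10, 16/25 + 2/25*1/1) = [89/125, 18/25)
  emit 'f', narrow to [88/125, 89/125)

Answer: symbol=e low=0/1 high=4/5
symbol=f low=16/25 high=18/25
symbol=f low=88/125 high=89/125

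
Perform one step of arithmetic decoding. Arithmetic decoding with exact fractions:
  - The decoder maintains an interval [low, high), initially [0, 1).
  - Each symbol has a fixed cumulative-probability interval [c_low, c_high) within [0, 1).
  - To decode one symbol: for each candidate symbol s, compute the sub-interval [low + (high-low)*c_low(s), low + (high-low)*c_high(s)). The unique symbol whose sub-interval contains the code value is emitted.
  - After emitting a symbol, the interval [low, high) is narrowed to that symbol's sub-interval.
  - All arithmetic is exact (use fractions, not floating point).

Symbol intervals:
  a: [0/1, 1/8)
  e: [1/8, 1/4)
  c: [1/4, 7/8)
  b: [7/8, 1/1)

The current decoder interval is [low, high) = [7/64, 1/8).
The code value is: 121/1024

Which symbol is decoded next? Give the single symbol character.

Answer: c

Derivation:
Interval width = high − low = 1/8 − 7/64 = 1/64
Scaled code = (code − low) / width = (121/1024 − 7/64) / 1/64 = 9/16
  a: [0/1, 1/8) 
  e: [1/8, 1/4) 
  c: [1/4, 7/8) ← scaled code falls here ✓
  b: [7/8, 1/1) 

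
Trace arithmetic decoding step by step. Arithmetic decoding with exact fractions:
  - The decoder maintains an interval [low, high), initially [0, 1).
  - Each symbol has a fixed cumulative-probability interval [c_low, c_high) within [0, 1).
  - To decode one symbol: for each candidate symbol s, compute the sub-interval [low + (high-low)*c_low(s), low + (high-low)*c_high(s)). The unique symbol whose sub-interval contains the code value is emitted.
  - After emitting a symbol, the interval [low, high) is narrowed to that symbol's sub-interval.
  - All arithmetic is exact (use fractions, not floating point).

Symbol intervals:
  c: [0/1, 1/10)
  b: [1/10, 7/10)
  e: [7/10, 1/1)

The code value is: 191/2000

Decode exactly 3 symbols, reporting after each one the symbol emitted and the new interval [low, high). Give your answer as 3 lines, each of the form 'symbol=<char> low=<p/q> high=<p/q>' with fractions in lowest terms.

Answer: symbol=c low=0/1 high=1/10
symbol=e low=7/100 high=1/10
symbol=e low=91/1000 high=1/10

Derivation:
Step 1: interval [0/1, 1/1), width = 1/1 - 0/1 = 1/1
  'c': [0/1 + 1/1*0/1, 0/1 + 1/1*1/10) = [0/1, 1/10) <- contains code 191/2000
  'b': [0/1 + 1/1*1/10, 0/1 + 1/1*7/10) = [1/10, 7/10)
  'e': [0/1 + 1/1*7/10, 0/1 + 1/1*1/1) = [7/10, 1/1)
  emit 'c', narrow to [0/1, 1/10)
Step 2: interval [0/1, 1/10), width = 1/10 - 0/1 = 1/10
  'c': [0/1 + 1/10*0/1, 0/1 + 1/10*1/10) = [0/1, 1/100)
  'b': [0/1 + 1/10*1/10, 0/1 + 1/10*7/10) = [1/100, 7/100)
  'e': [0/1 + 1/10*7/10, 0/1 + 1/10*1/1) = [7/100, 1/10) <- contains code 191/2000
  emit 'e', narrow to [7/100, 1/10)
Step 3: interval [7/100, 1/10), width = 1/10 - 7/100 = 3/100
  'c': [7/100 + 3/100*0/1, 7/100 + 3/100*1/10) = [7/100, 73/1000)
  'b': [7/100 + 3/100*1/10, 7/100 + 3/100*7/10) = [73/1000, 91/1000)
  'e': [7/100 + 3/100*7/10, 7/100 + 3/100*1/1) = [91/1000, 1/10) <- contains code 191/2000
  emit 'e', narrow to [91/1000, 1/10)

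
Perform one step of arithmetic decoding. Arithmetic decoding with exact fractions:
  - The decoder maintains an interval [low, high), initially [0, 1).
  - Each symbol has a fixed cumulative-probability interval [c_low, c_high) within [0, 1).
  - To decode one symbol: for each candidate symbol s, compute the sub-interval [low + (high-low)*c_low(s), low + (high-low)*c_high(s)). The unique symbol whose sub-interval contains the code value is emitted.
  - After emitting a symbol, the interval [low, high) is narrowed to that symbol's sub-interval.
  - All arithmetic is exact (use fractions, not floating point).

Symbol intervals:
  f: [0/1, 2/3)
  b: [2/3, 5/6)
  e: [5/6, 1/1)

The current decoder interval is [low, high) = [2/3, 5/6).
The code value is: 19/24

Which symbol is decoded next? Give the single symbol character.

Answer: b

Derivation:
Interval width = high − low = 5/6 − 2/3 = 1/6
Scaled code = (code − low) / width = (19/24 − 2/3) / 1/6 = 3/4
  f: [0/1, 2/3) 
  b: [2/3, 5/6) ← scaled code falls here ✓
  e: [5/6, 1/1) 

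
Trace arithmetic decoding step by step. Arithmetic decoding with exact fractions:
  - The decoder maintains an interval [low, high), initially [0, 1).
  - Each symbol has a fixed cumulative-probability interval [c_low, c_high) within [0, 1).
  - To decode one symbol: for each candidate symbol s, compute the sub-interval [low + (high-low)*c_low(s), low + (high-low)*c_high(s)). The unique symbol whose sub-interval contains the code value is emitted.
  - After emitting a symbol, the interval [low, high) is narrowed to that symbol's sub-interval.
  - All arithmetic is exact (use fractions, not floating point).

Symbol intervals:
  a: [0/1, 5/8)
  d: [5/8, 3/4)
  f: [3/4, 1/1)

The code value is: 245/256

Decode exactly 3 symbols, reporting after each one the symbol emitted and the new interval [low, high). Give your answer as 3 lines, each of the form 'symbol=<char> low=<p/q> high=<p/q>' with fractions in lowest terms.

Answer: symbol=f low=3/4 high=1/1
symbol=f low=15/16 high=1/1
symbol=a low=15/16 high=125/128

Derivation:
Step 1: interval [0/1, 1/1), width = 1/1 - 0/1 = 1/1
  'a': [0/1 + 1/1*0/1, 0/1 + 1/1*5/8) = [0/1, 5/8)
  'd': [0/1 + 1/1*5/8, 0/1 + 1/1*3/4) = [5/8, 3/4)
  'f': [0/1 + 1/1*3/4, 0/1 + 1/1*1/1) = [3/4, 1/1) <- contains code 245/256
  emit 'f', narrow to [3/4, 1/1)
Step 2: interval [3/4, 1/1), width = 1/1 - 3/4 = 1/4
  'a': [3/4 + 1/4*0/1, 3/4 + 1/4*5/8) = [3/4, 29/32)
  'd': [3/4 + 1/4*5/8, 3/4 + 1/4*3/4) = [29/32, 15/16)
  'f': [3/4 + 1/4*3/4, 3/4 + 1/4*1/1) = [15/16, 1/1) <- contains code 245/256
  emit 'f', narrow to [15/16, 1/1)
Step 3: interval [15/16, 1/1), width = 1/1 - 15/16 = 1/16
  'a': [15/16 + 1/16*0/1, 15/16 + 1/16*5/8) = [15/16, 125/128) <- contains code 245/256
  'd': [15/16 + 1/16*5/8, 15/16 + 1/16*3/4) = [125/128, 63/64)
  'f': [15/16 + 1/16*3/4, 15/16 + 1/16*1/1) = [63/64, 1/1)
  emit 'a', narrow to [15/16, 125/128)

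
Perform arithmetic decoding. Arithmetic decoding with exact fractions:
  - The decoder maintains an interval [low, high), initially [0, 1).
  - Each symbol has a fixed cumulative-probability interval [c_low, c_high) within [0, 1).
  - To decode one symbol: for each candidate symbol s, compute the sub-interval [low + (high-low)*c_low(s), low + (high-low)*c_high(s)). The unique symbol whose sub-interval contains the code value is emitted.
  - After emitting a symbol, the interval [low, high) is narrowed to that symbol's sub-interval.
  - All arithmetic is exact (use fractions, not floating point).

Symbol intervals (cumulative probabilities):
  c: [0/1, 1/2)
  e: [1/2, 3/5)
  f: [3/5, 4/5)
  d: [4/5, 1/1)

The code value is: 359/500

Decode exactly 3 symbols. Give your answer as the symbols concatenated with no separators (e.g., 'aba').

Step 1: interval [0/1, 1/1), width = 1/1 - 0/1 = 1/1
  'c': [0/1 + 1/1*0/1, 0/1 + 1/1*1/2) = [0/1, 1/2)
  'e': [0/1 + 1/1*1/2, 0/1 + 1/1*3/5) = [1/2, 3/5)
  'f': [0/1 + 1/1*3/5, 0/1 + 1/1*4/5) = [3/5, 4/5) <- contains code 359/500
  'd': [0/1 + 1/1*4/5, 0/1 + 1/1*1/1) = [4/5, 1/1)
  emit 'f', narrow to [3/5, 4/5)
Step 2: interval [3/5, 4/5), width = 4/5 - 3/5 = 1/5
  'c': [3/5 + 1/5*0/1, 3/5 + 1/5*1/2) = [3/5, 7/10)
  'e': [3/5 + 1/5*1/2, 3/5 + 1/5*3/5) = [7/10, 18/25) <- contains code 359/500
  'f': [3/5 + 1/5*3/5, 3/5 + 1/5*4/5) = [18/25, 19/25)
  'd': [3/5 + 1/5*4/5, 3/5 + 1/5*1/1) = [19/25, 4/5)
  emit 'e', narrow to [7/10, 18/25)
Step 3: interval [7/10, 18/25), width = 18/25 - 7/10 = 1/50
  'c': [7/10 + 1/50*0/1, 7/10 + 1/50*1/2) = [7/10, 71/100)
  'e': [7/10 + 1/50*1/2, 7/10 + 1/50*3/5) = [71/100, 89/125)
  'f': [7/10 + 1/50*3/5, 7/10 + 1/50*4/5) = [89/125, 179/250)
  'd': [7/10 + 1/50*4/5, 7/10 + 1/50*1/1) = [179/250, 18/25) <- contains code 359/500
  emit 'd', narrow to [179/250, 18/25)

Answer: fed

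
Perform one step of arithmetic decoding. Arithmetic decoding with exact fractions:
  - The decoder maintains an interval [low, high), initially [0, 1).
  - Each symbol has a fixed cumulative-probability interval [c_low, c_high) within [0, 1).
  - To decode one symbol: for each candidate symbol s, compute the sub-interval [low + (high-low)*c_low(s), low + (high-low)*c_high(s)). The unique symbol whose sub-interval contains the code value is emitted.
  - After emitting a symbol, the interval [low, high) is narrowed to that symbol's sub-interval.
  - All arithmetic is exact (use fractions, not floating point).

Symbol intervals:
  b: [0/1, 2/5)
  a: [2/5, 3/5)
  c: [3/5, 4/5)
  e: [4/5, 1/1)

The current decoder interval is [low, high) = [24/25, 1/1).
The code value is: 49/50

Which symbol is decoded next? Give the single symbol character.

Answer: a

Derivation:
Interval width = high − low = 1/1 − 24/25 = 1/25
Scaled code = (code − low) / width = (49/50 − 24/25) / 1/25 = 1/2
  b: [0/1, 2/5) 
  a: [2/5, 3/5) ← scaled code falls here ✓
  c: [3/5, 4/5) 
  e: [4/5, 1/1) 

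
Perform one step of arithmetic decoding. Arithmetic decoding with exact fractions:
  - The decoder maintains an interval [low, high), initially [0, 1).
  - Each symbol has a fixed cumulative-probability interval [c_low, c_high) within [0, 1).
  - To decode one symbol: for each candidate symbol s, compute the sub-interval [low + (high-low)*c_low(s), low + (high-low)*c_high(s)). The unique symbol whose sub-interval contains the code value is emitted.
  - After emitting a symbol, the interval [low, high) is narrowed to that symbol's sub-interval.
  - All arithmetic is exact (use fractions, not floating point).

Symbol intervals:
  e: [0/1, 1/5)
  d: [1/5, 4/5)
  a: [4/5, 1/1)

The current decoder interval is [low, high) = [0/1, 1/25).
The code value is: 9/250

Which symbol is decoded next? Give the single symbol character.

Answer: a

Derivation:
Interval width = high − low = 1/25 − 0/1 = 1/25
Scaled code = (code − low) / width = (9/250 − 0/1) / 1/25 = 9/10
  e: [0/1, 1/5) 
  d: [1/5, 4/5) 
  a: [4/5, 1/1) ← scaled code falls here ✓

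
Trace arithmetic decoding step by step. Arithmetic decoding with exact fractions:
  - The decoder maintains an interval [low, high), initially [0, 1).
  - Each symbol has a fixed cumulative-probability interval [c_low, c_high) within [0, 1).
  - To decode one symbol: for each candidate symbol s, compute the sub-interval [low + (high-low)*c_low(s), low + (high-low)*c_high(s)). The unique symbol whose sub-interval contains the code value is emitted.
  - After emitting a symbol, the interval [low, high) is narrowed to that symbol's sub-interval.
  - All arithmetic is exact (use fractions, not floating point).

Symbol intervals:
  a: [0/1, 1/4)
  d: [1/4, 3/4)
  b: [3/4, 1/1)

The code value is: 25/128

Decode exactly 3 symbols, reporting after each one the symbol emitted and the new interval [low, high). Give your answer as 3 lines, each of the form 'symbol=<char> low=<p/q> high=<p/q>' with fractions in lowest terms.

Answer: symbol=a low=0/1 high=1/4
symbol=b low=3/16 high=1/4
symbol=a low=3/16 high=13/64

Derivation:
Step 1: interval [0/1, 1/1), width = 1/1 - 0/1 = 1/1
  'a': [0/1 + 1/1*0/1, 0/1 + 1/1*1/4) = [0/1, 1/4) <- contains code 25/128
  'd': [0/1 + 1/1*1/4, 0/1 + 1/1*3/4) = [1/4, 3/4)
  'b': [0/1 + 1/1*3/4, 0/1 + 1/1*1/1) = [3/4, 1/1)
  emit 'a', narrow to [0/1, 1/4)
Step 2: interval [0/1, 1/4), width = 1/4 - 0/1 = 1/4
  'a': [0/1 + 1/4*0/1, 0/1 + 1/4*1/4) = [0/1, 1/16)
  'd': [0/1 + 1/4*1/4, 0/1 + 1/4*3/4) = [1/16, 3/16)
  'b': [0/1 + 1/4*3/4, 0/1 + 1/4*1/1) = [3/16, 1/4) <- contains code 25/128
  emit 'b', narrow to [3/16, 1/4)
Step 3: interval [3/16, 1/4), width = 1/4 - 3/16 = 1/16
  'a': [3/16 + 1/16*0/1, 3/16 + 1/16*1/4) = [3/16, 13/64) <- contains code 25/128
  'd': [3/16 + 1/16*1/4, 3/16 + 1/16*3/4) = [13/64, 15/64)
  'b': [3/16 + 1/16*3/4, 3/16 + 1/16*1/1) = [15/64, 1/4)
  emit 'a', narrow to [3/16, 13/64)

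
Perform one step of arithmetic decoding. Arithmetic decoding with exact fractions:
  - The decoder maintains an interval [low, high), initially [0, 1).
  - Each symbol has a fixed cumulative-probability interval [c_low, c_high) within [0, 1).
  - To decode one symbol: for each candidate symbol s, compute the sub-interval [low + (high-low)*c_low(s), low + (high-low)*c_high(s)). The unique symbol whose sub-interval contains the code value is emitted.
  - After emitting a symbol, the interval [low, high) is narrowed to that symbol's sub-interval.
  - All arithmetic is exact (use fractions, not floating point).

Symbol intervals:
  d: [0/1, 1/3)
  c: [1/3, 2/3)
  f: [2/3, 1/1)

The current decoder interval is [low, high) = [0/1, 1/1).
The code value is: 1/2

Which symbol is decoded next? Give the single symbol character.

Interval width = high − low = 1/1 − 0/1 = 1/1
Scaled code = (code − low) / width = (1/2 − 0/1) / 1/1 = 1/2
  d: [0/1, 1/3) 
  c: [1/3, 2/3) ← scaled code falls here ✓
  f: [2/3, 1/1) 

Answer: c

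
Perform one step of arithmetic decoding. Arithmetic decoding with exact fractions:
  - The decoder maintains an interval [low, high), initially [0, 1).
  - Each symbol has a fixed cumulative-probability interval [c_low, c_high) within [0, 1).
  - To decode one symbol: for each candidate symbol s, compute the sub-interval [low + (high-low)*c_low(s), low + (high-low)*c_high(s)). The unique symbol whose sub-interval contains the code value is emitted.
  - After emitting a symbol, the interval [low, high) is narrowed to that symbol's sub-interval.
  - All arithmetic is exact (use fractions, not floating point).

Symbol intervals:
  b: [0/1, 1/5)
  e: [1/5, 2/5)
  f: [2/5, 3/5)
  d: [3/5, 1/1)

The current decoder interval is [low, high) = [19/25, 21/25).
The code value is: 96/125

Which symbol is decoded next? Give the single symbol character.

Interval width = high − low = 21/25 − 19/25 = 2/25
Scaled code = (code − low) / width = (96/125 − 19/25) / 2/25 = 1/10
  b: [0/1, 1/5) ← scaled code falls here ✓
  e: [1/5, 2/5) 
  f: [2/5, 3/5) 
  d: [3/5, 1/1) 

Answer: b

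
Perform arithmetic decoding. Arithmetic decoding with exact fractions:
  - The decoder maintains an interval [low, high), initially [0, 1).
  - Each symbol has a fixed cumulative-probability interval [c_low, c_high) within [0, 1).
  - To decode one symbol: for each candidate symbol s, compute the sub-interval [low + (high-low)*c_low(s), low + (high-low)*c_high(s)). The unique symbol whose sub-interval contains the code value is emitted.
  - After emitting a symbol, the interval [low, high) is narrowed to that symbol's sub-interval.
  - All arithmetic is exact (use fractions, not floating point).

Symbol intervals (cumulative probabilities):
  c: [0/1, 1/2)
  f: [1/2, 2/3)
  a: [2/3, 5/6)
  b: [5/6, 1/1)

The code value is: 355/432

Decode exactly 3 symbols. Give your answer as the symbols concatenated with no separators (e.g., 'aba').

Step 1: interval [0/1, 1/1), width = 1/1 - 0/1 = 1/1
  'c': [0/1 + 1/1*0/1, 0/1 + 1/1*1/2) = [0/1, 1/2)
  'f': [0/1 + 1/1*1/2, 0/1 + 1/1*2/3) = [1/2, 2/3)
  'a': [0/1 + 1/1*2/3, 0/1 + 1/1*5/6) = [2/3, 5/6) <- contains code 355/432
  'b': [0/1 + 1/1*5/6, 0/1 + 1/1*1/1) = [5/6, 1/1)
  emit 'a', narrow to [2/3, 5/6)
Step 2: interval [2/3, 5/6), width = 5/6 - 2/3 = 1/6
  'c': [2/3 + 1/6*0/1, 2/3 + 1/6*1/2) = [2/3, 3/4)
  'f': [2/3 + 1/6*1/2, 2/3 + 1/6*2/3) = [3/4, 7/9)
  'a': [2/3 + 1/6*2/3, 2/3 + 1/6*5/6) = [7/9, 29/36)
  'b': [2/3 + 1/6*5/6, 2/3 + 1/6*1/1) = [29/36, 5/6) <- contains code 355/432
  emit 'b', narrow to [29/36, 5/6)
Step 3: interval [29/36, 5/6), width = 5/6 - 29/36 = 1/36
  'c': [29/36 + 1/36*0/1, 29/36 + 1/36*1/2) = [29/36, 59/72)
  'f': [29/36 + 1/36*1/2, 29/36 + 1/36*2/3) = [59/72, 89/108) <- contains code 355/432
  'a': [29/36 + 1/36*2/3, 29/36 + 1/36*5/6) = [89/108, 179/216)
  'b': [29/36 + 1/36*5/6, 29/36 + 1/36*1/1) = [179/216, 5/6)
  emit 'f', narrow to [59/72, 89/108)

Answer: abf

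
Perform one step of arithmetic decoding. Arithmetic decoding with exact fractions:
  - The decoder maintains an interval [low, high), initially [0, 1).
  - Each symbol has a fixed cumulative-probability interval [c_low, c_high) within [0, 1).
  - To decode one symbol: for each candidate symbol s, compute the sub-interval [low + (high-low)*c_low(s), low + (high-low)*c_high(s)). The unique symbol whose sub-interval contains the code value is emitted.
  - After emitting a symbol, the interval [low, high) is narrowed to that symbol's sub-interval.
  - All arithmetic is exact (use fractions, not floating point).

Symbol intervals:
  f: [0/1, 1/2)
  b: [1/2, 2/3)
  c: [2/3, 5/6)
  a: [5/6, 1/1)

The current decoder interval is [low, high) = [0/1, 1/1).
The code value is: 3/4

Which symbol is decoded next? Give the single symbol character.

Interval width = high − low = 1/1 − 0/1 = 1/1
Scaled code = (code − low) / width = (3/4 − 0/1) / 1/1 = 3/4
  f: [0/1, 1/2) 
  b: [1/2, 2/3) 
  c: [2/3, 5/6) ← scaled code falls here ✓
  a: [5/6, 1/1) 

Answer: c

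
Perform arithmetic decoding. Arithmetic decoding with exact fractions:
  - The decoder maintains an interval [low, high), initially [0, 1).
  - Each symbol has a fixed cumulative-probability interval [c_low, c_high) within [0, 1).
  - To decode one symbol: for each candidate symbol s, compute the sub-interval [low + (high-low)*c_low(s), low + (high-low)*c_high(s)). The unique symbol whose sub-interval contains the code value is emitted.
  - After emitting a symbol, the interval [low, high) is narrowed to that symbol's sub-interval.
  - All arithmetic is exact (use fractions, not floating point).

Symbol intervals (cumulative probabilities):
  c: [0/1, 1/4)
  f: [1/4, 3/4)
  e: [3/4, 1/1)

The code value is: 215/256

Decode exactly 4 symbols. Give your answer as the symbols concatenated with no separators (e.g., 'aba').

Step 1: interval [0/1, 1/1), width = 1/1 - 0/1 = 1/1
  'c': [0/1 + 1/1*0/1, 0/1 + 1/1*1/4) = [0/1, 1/4)
  'f': [0/1 + 1/1*1/4, 0/1 + 1/1*3/4) = [1/4, 3/4)
  'e': [0/1 + 1/1*3/4, 0/1 + 1/1*1/1) = [3/4, 1/1) <- contains code 215/256
  emit 'e', narrow to [3/4, 1/1)
Step 2: interval [3/4, 1/1), width = 1/1 - 3/4 = 1/4
  'c': [3/4 + 1/4*0/1, 3/4 + 1/4*1/4) = [3/4, 13/16)
  'f': [3/4 + 1/4*1/4, 3/4 + 1/4*3/4) = [13/16, 15/16) <- contains code 215/256
  'e': [3/4 + 1/4*3/4, 3/4 + 1/4*1/1) = [15/16, 1/1)
  emit 'f', narrow to [13/16, 15/16)
Step 3: interval [13/16, 15/16), width = 15/16 - 13/16 = 1/8
  'c': [13/16 + 1/8*0/1, 13/16 + 1/8*1/4) = [13/16, 27/32) <- contains code 215/256
  'f': [13/16 + 1/8*1/4, 13/16 + 1/8*3/4) = [27/32, 29/32)
  'e': [13/16 + 1/8*3/4, 13/16 + 1/8*1/1) = [29/32, 15/16)
  emit 'c', narrow to [13/16, 27/32)
Step 4: interval [13/16, 27/32), width = 27/32 - 13/16 = 1/32
  'c': [13/16 + 1/32*0/1, 13/16 + 1/32*1/4) = [13/16, 105/128)
  'f': [13/16 + 1/32*1/4, 13/16 + 1/32*3/4) = [105/128, 107/128)
  'e': [13/16 + 1/32*3/4, 13/16 + 1/32*1/1) = [107/128, 27/32) <- contains code 215/256
  emit 'e', narrow to [107/128, 27/32)

Answer: efce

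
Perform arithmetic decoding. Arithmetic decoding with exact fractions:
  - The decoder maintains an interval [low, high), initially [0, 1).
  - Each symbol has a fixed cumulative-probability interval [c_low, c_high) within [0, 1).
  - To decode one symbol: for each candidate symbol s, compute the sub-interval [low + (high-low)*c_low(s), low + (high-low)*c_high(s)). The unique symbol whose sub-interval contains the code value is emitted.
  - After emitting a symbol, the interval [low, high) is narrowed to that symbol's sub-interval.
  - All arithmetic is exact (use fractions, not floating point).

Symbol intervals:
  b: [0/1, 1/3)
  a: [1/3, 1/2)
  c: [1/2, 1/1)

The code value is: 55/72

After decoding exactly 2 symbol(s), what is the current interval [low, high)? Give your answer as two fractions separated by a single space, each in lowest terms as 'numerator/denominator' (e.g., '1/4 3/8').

Step 1: interval [0/1, 1/1), width = 1/1 - 0/1 = 1/1
  'b': [0/1 + 1/1*0/1, 0/1 + 1/1*1/3) = [0/1, 1/3)
  'a': [0/1 + 1/1*1/3, 0/1 + 1/1*1/2) = [1/3, 1/2)
  'c': [0/1 + 1/1*1/2, 0/1 + 1/1*1/1) = [1/2, 1/1) <- contains code 55/72
  emit 'c', narrow to [1/2, 1/1)
Step 2: interval [1/2, 1/1), width = 1/1 - 1/2 = 1/2
  'b': [1/2 + 1/2*0/1, 1/2 + 1/2*1/3) = [1/2, 2/3)
  'a': [1/2 + 1/2*1/3, 1/2 + 1/2*1/2) = [2/3, 3/4)
  'c': [1/2 + 1/2*1/2, 1/2 + 1/2*1/1) = [3/4, 1/1) <- contains code 55/72
  emit 'c', narrow to [3/4, 1/1)

Answer: 3/4 1/1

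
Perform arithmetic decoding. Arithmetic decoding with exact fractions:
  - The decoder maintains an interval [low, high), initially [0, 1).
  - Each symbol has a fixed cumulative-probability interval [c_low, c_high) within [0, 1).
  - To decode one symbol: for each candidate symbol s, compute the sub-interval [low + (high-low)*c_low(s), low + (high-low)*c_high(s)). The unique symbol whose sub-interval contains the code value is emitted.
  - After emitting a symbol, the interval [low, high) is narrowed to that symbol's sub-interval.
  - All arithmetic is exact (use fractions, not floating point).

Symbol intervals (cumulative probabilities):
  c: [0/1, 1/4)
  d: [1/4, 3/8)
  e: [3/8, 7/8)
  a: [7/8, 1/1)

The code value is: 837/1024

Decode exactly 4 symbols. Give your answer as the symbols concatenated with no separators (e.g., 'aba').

Answer: eacd

Derivation:
Step 1: interval [0/1, 1/1), width = 1/1 - 0/1 = 1/1
  'c': [0/1 + 1/1*0/1, 0/1 + 1/1*1/4) = [0/1, 1/4)
  'd': [0/1 + 1/1*1/4, 0/1 + 1/1*3/8) = [1/4, 3/8)
  'e': [0/1 + 1/1*3/8, 0/1 + 1/1*7/8) = [3/8, 7/8) <- contains code 837/1024
  'a': [0/1 + 1/1*7/8, 0/1 + 1/1*1/1) = [7/8, 1/1)
  emit 'e', narrow to [3/8, 7/8)
Step 2: interval [3/8, 7/8), width = 7/8 - 3/8 = 1/2
  'c': [3/8 + 1/2*0/1, 3/8 + 1/2*1/4) = [3/8, 1/2)
  'd': [3/8 + 1/2*1/4, 3/8 + 1/2*3/8) = [1/2, 9/16)
  'e': [3/8 + 1/2*3/8, 3/8 + 1/2*7/8) = [9/16, 13/16)
  'a': [3/8 + 1/2*7/8, 3/8 + 1/2*1/1) = [13/16, 7/8) <- contains code 837/1024
  emit 'a', narrow to [13/16, 7/8)
Step 3: interval [13/16, 7/8), width = 7/8 - 13/16 = 1/16
  'c': [13/16 + 1/16*0/1, 13/16 + 1/16*1/4) = [13/16, 53/64) <- contains code 837/1024
  'd': [13/16 + 1/16*1/4, 13/16 + 1/16*3/8) = [53/64, 107/128)
  'e': [13/16 + 1/16*3/8, 13/16 + 1/16*7/8) = [107/128, 111/128)
  'a': [13/16 + 1/16*7/8, 13/16 + 1/16*1/1) = [111/128, 7/8)
  emit 'c', narrow to [13/16, 53/64)
Step 4: interval [13/16, 53/64), width = 53/64 - 13/16 = 1/64
  'c': [13/16 + 1/64*0/1, 13/16 + 1/64*1/4) = [13/16, 209/256)
  'd': [13/16 + 1/64*1/4, 13/16 + 1/64*3/8) = [209/256, 419/512) <- contains code 837/1024
  'e': [13/16 + 1/64*3/8, 13/16 + 1/64*7/8) = [419/512, 423/512)
  'a': [13/16 + 1/64*7/8, 13/16 + 1/64*1/1) = [423/512, 53/64)
  emit 'd', narrow to [209/256, 419/512)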